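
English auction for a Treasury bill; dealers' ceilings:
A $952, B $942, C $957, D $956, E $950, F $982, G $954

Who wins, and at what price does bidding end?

Rule: the price rises until one bidder remains; the winner pays the price at which the last rival dropped out.
Sorting limits: 982 (F) > 957 (C) > 956 (D) > 954 (G) > 952 (A) > 950 (E) > …
C is the last rival to drop out, at $957; F remains and wins at that price.

F wins at $957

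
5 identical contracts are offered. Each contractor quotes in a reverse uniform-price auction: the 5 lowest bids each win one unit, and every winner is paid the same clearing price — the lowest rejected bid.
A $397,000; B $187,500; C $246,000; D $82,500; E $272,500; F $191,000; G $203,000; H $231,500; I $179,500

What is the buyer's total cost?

Total cost: $1,157,500

Sorting: 82,500 (D), 179,500 (I), 187,500 (B), 191,000 (F), 203,000 (G), 231,500 (H), 246,000 (C), …
Lowest 5: D, I, B, F, G.
First losing bid is H's $231,500, which sets the uniform price.
Total cost = 5 × $231,500 = $1,157,500.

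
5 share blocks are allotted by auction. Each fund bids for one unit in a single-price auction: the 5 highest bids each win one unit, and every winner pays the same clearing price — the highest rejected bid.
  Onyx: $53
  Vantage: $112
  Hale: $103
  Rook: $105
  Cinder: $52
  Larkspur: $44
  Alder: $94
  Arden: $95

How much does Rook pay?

Rook pays $53

Ordering the bids: 112 (Vantage), 105 (Rook), 103 (Hale), 95 (Arden), 94 (Alder), 53 (Onyx), 52 (Cinder), …
The 5 highest are Vantage, Rook, Hale, Arden, Alder.
First losing bid is Onyx's $53, which sets the uniform price.
Rook wins → pays $53.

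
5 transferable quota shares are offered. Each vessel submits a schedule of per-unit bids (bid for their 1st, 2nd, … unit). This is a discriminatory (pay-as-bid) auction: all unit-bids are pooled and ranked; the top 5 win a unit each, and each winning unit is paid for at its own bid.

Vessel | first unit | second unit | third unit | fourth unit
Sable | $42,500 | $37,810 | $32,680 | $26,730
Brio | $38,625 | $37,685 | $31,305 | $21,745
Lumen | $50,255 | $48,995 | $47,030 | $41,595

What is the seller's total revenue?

Pooled unit-bids ranked (top 5): 50,255 (Lumen-1), 48,995 (Lumen-2), 47,030 (Lumen-3), 42,500 (Sable-1), 41,595 (Lumen-4)
Next rejected bid: $38,625 (not a price — pay-as-bid).
Each winning unit pays its own bid.
Revenue = 50,255 + 48,995 + 47,030 + 42,500 + 41,595 = $230,375.

Total revenue: $230,375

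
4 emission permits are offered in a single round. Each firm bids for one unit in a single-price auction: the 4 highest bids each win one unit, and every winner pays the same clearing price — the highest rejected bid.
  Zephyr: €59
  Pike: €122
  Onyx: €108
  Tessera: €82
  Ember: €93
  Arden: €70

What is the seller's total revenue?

Sorting: 122 (Pike), 108 (Onyx), 93 (Ember), 82 (Tessera), 70 (Arden), 59 (Zephyr)
Top 4: Pike, Onyx, Ember, Tessera.
Highest unsuccessful bid: €70 → clearing price.
Total revenue = 4 × €70 = €280.

Total revenue: €280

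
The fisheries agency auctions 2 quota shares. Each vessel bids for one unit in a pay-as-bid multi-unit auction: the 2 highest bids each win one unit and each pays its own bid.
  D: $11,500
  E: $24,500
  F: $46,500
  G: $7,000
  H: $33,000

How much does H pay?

H pays $33,000

Bids ranked high→low: 46,500 (F), 33,000 (H), 24,500 (E), 11,500 (D), …
Winners (2 units): F, H.
H wins → own bid $33,000.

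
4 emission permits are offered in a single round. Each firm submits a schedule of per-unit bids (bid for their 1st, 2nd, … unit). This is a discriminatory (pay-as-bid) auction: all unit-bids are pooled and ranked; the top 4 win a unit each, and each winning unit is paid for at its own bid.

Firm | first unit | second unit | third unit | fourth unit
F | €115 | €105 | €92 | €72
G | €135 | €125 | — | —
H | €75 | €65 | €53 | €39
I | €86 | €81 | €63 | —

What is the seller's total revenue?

Pooled unit-bids ranked (top 4): 135 (G-1), 125 (G-2), 115 (F-1), 105 (F-2)
Next rejected bid: €92 (not a price — pay-as-bid).
Each winning unit pays its own bid.
Revenue = 135 + 125 + 115 + 105 = €480.

Total revenue: €480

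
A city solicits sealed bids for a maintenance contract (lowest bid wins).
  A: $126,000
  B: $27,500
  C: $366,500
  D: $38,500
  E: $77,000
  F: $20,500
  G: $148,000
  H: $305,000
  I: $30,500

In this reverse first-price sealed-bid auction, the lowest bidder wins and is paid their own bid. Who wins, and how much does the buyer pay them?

F is paid $20,500

Reverse first-price sealed-bid auction: the lowest bidder wins and is paid their own bid.
Sorting bids: 20,500 (F) < 27,500 (B) < 30,500 (I) < 38,500 (D) < 77,000 (E) < 126,000 (A) < …
First-price: F is paid what they bid, $20,500.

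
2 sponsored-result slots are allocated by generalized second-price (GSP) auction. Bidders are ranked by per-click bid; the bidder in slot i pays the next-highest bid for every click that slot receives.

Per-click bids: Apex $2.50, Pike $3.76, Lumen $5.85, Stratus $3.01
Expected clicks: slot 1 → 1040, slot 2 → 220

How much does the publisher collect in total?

Total revenue: $4572.60

Per-click bids in order: $5.85 (Lumen) > $3.76 (Pike) > $3.01 (Stratus) > …
Slot 1: Lumen pays $3.76 × 1040 = $3910.40
Slot 2: Pike pays $3.01 × 220 = $662.20
Total = $4572.60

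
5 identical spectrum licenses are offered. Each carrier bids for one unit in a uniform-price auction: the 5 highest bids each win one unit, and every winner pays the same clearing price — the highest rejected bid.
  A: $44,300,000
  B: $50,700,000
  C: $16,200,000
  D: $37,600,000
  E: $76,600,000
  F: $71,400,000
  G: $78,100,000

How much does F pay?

F pays $37,600,000

Sorting: 78,100,000 (G), 76,600,000 (E), 71,400,000 (F), 50,700,000 (B), 44,300,000 (A), 37,600,000 (D), 16,200,000 (C)
Winners (5 units): G, E, F, B, A.
Highest unsuccessful bid: $37,600,000 → clearing price.
F wins → pays $37,600,000.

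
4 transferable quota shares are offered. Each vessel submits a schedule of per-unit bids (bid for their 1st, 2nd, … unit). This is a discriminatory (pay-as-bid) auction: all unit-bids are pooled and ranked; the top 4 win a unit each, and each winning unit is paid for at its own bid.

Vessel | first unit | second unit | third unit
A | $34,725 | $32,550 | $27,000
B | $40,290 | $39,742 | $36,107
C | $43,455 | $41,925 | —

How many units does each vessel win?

B 2, C 2

Merging the schedules and taking the best 4: 43,455 (C-1), 41,925 (C-2), 40,290 (B-1), 39,742 (B-2)
Next rejected bid: $36,107 (not a price — pay-as-bid).
Allocation: B 2, C 2.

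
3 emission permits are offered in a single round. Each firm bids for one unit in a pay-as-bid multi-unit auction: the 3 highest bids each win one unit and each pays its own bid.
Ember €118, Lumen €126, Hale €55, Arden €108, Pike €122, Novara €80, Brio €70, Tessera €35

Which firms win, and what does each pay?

Sorting: 126 (Lumen), 122 (Pike), 118 (Ember), 108 (Arden), 80 (Novara), …
Top 3: Lumen, Pike, Ember.
Each winner pays its own bid: Lumen €126, Pike €122, Ember €118.

Lumen €126, Pike €122, Ember €118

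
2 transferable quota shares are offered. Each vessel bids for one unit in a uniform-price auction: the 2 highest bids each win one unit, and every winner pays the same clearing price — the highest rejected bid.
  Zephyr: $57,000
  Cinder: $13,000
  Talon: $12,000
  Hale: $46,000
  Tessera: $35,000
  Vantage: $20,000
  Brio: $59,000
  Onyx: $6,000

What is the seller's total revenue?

Total revenue: $92,000

Ordering the bids: 59,000 (Brio), 57,000 (Zephyr), 46,000 (Hale), 35,000 (Tessera), …
Winners (2 units): Brio, Zephyr.
Highest unsuccessful bid: $46,000 → clearing price.
Total revenue = 2 × $46,000 = $92,000.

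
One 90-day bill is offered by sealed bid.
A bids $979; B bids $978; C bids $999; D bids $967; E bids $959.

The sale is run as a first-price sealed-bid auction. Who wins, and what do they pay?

First-price sealed-bid auction: the highest bidder wins and pays their own bid.
Sorting bids: 999 (C) > 979 (A) > 978 (B) > 967 (D) > 959 (E)
First-price: C pays what they bid, $999.

C pays $999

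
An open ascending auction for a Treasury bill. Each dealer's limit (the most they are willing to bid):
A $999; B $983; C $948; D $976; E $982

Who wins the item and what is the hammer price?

Sorting limits: 999 (A) > 983 (B) > 982 (E) > 976 (D) > 948 (C)
Bidding ends when B exits at $983; A takes it.

A wins at $983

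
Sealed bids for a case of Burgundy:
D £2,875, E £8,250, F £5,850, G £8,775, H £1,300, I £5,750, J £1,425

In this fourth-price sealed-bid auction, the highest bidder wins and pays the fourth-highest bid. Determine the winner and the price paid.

Rule: the highest bidder wins and pays the fourth-highest bid.
Bids ranked: 8,775 (G) > 8,250 (E) > 5,850 (F) > 5,750 (I) > 2,875 (D) > 1,425 (J) > …
G wins; payment is bid #4 in the ranking = £5,750.

G pays £5,750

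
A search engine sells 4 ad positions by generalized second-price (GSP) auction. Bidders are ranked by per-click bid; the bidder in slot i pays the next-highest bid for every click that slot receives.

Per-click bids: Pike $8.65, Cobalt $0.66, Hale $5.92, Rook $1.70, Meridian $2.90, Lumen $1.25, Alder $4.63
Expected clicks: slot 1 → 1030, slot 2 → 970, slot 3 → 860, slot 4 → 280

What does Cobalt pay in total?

Cobalt pays $0.00

Ranked by bid: $8.65 (Pike) > $5.92 (Hale) > $4.63 (Alder) > $2.90 (Meridian) > $1.70 (Rook) > …
Cobalt ranks below slot 4 → no slot, pays nothing.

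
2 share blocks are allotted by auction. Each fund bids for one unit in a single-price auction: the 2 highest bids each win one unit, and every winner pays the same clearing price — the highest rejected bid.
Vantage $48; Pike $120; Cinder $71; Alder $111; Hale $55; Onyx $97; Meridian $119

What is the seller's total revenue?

Bids ranked high→low: 120 (Pike), 119 (Meridian), 111 (Alder), 97 (Onyx), …
Winners (2 units): Pike, Meridian.
Clearing price = highest rejected bid = $111.
Total revenue = 2 × $111 = $222.

Total revenue: $222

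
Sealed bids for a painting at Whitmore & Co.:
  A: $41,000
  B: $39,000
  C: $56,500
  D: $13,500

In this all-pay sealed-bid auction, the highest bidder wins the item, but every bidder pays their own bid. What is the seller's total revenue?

Bids in order: 56,500 (C) > 41,000 (A) > 39,000 (B) > 13,500 (D)
Every bidder forfeits their bid regardless of winning.
Revenue = 41,000 + 39,000 + 56,500 + 13,500 = $150,000.

Total revenue: $150,000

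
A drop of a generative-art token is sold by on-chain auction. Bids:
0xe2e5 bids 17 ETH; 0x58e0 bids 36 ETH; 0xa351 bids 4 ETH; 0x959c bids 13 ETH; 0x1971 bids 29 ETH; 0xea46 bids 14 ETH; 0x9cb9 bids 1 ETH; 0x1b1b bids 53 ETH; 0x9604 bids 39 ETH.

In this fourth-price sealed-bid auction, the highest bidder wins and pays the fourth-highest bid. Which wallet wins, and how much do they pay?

Sorting bids: 53 (0x1b1b) > 39 (0x9604) > 36 (0x58e0) > 29 (0x1971) > 17 (0xe2e5) > 14 (0xea46) > …
0x1b1b wins; payment is bid #4 in the ranking = 29 ETH.

0x1b1b pays 29 ETH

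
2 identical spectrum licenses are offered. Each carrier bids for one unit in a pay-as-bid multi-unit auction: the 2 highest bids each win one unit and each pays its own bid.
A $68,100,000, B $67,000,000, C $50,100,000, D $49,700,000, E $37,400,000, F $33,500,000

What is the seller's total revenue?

Total revenue: $135,100,000

Ordering the bids: 68,100,000 (A), 67,000,000 (B), 50,100,000 (C), 49,700,000 (D), …
The 2 highest are A, B.
Total revenue = 68,100,000 + 67,000,000 = $135,100,000.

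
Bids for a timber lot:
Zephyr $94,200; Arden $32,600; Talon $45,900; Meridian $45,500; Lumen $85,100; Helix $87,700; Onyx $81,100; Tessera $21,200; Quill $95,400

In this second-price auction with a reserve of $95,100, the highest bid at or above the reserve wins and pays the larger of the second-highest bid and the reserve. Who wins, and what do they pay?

Quill pays $95,100

Bids in order: 95,400 (Quill) > 94,200 (Zephyr) > 87,700 (Helix) > 85,100 (Lumen) > 81,100 (Onyx) > 45,900 (Talon) > …
Highest eligible bid: Quill at $95,400.
max(second-highest $94,200, reserve $95,100) = $95,100.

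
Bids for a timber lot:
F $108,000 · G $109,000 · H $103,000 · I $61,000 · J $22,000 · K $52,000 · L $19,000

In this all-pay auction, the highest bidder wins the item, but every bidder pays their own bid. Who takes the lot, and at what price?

G pays $109,000

Bids ranked: 109,000 (G) > 108,000 (F) > 103,000 (H) > 61,000 (I) > 52,000 (K) > 22,000 (J) > …
G wins with the top bid; all bids are sunk regardless.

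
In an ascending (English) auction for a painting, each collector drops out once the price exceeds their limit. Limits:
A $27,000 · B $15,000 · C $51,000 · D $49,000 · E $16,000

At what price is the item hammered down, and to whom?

C wins at $49,000

Ascending (English) auction: the price rises until one bidder remains; the winner pays the price at which the last rival dropped out.
Sorting limits: 51,000 (C) > 49,000 (D) > 27,000 (A) > 16,000 (E) > 15,000 (B)
Bidding ends when D exits at $49,000; C takes it.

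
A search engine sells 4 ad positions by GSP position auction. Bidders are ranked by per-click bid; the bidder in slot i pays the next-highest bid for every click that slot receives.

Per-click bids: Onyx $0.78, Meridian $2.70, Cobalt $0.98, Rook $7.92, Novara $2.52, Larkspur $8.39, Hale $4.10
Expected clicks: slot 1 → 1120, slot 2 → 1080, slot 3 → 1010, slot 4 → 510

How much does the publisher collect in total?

Ranked by bid: $8.39 (Larkspur) > $7.92 (Rook) > $4.10 (Hale) > $2.70 (Meridian) > $2.52 (Novara) > …
Slot 1: Larkspur pays $7.92 × 1120 = $8870.40
Slot 2: Rook pays $4.10 × 1080 = $4428.00
Slot 3: Hale pays $2.70 × 1010 = $2727.00
Slot 4: Meridian pays $2.52 × 510 = $1285.20
Total = $17310.60

Total revenue: $17310.60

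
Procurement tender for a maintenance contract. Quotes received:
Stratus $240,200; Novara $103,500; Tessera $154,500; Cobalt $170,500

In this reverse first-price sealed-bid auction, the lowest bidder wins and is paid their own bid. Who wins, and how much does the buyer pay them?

Novara is paid $103,500

Bids ranked: 103,500 (Novara) < 154,500 (Tessera) < 170,500 (Cobalt) < 240,200 (Stratus)
First-price: Novara is paid what they bid, $103,500.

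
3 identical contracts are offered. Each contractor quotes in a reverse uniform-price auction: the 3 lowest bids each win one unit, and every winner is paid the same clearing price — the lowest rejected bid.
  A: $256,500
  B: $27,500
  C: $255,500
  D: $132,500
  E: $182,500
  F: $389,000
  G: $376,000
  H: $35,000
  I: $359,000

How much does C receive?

C is paid $0

Ordering the bids: 27,500 (B), 35,000 (H), 132,500 (D), 182,500 (E), 255,500 (C), …
The 3 lowest are B, H, D.
Lowest unsuccessful bid: $182,500 → clearing price.
C does not win → is paid $0.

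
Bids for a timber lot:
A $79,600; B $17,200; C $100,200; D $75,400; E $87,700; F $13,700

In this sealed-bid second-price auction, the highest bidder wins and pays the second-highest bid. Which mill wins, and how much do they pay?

C pays $87,700

Bids ranked: 100,200 (C) > 87,700 (E) > 79,600 (A) > 75,400 (D) > 17,200 (B) > 13,700 (F)
C wins with the highest bid; price is set by the runner-up at $87,700.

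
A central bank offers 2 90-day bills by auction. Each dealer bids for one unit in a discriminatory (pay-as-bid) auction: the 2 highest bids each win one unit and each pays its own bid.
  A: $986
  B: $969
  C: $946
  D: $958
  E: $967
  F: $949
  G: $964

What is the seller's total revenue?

Total revenue: $1,955

Bids ranked high→low: 986 (A), 969 (B), 967 (E), 964 (G), …
Top 2: A, B.
Total revenue = 986 + 969 = $1,955.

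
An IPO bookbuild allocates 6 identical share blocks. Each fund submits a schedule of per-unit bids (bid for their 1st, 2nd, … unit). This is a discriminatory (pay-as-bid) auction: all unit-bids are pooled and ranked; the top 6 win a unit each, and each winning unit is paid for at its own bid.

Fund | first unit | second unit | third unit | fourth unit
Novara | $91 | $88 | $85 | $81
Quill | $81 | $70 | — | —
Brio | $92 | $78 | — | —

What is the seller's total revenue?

All unit-bids, highest first — top 6: 92 (Brio-1), 91 (Novara-1), 88 (Novara-2), 85 (Novara-3), 81 (Novara-4), 81 (Quill-1)
Next rejected bid: $78 (not a price — pay-as-bid).
Each winning unit pays its own bid.
Revenue = 92 + 91 + 88 + 85 + 81 + 81 = $518.

Total revenue: $518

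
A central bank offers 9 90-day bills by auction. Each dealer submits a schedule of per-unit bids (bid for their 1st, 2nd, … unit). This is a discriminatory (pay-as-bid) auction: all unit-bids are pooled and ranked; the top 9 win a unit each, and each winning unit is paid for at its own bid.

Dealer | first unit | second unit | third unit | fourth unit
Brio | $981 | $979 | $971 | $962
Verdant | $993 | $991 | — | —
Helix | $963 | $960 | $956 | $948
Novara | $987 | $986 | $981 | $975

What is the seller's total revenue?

Total revenue: $8,844

Pooled unit-bids ranked (top 9): 993 (Verdant-1), 991 (Verdant-2), 987 (Novara-1), 986 (Novara-2), 981 (Brio-1), 981 (Novara-3), 979 (Brio-2), 975 (Novara-4), 971 (Brio-3)
Next rejected bid: $963 (not a price — pay-as-bid).
Each winning unit pays its own bid.
Revenue = 993 + 991 + 987 + 986 + 981 + 981 + 979 + 975 + 971 = $8,844.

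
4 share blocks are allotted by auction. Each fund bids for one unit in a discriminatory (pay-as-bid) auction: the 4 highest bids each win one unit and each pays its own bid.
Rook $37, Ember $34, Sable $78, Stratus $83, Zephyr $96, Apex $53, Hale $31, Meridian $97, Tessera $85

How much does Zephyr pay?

Bids ranked high→low: 97 (Meridian), 96 (Zephyr), 85 (Tessera), 83 (Stratus), 78 (Sable), 53 (Apex), …
Top 4: Meridian, Zephyr, Tessera, Stratus.
Zephyr wins → own bid $96.

Zephyr pays $96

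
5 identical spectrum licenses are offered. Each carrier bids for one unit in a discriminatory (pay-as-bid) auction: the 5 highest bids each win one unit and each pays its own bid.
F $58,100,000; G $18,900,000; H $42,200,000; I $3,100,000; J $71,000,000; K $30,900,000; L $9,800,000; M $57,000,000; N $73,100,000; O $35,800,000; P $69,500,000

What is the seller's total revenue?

Total revenue: $328,700,000

Sorting: 73,100,000 (N), 71,000,000 (J), 69,500,000 (P), 58,100,000 (F), 57,000,000 (M), 42,200,000 (H), 35,800,000 (O), …
Top 5: N, J, P, F, M.
Total revenue = 73,100,000 + 71,000,000 + 69,500,000 + 58,100,000 + 57,000,000 = $328,700,000.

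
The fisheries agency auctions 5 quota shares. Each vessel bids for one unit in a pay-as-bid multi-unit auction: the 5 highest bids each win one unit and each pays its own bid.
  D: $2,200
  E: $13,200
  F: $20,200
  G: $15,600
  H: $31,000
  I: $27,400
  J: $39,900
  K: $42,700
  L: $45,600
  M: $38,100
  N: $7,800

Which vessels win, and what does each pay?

L $45,600, K $42,700, J $39,900, M $38,100, H $31,000

Bids ranked high→low: 45,600 (L), 42,700 (K), 39,900 (J), 38,100 (M), 31,000 (H), 27,400 (I), 20,200 (F), …
Top 5: L, K, J, M, H.
Each winner pays its own bid: L $45,600, K $42,700, J $39,900, M $38,100, H $31,000.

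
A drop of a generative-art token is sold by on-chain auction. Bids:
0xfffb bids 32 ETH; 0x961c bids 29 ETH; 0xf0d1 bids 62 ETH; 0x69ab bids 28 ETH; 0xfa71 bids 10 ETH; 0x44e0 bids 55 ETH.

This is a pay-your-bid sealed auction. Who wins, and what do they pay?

Bids ranked: 62 (0xf0d1) > 55 (0x44e0) > 32 (0xfffb) > 29 (0x961c) > 28 (0x69ab) > 10 (0xfa71)
First-price: 0xf0d1 pays what they bid, 62 ETH.

0xf0d1 pays 62 ETH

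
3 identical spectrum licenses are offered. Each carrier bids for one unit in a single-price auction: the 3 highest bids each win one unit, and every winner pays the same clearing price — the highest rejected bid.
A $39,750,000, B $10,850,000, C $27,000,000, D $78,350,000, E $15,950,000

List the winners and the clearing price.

D, A, C; each pays $15,950,000

Bids ranked high→low: 78,350,000 (D), 39,750,000 (A), 27,000,000 (C), 15,950,000 (E), 10,850,000 (B)
Top 3: D, A, C.
Highest unsuccessful bid: $15,950,000 → clearing price.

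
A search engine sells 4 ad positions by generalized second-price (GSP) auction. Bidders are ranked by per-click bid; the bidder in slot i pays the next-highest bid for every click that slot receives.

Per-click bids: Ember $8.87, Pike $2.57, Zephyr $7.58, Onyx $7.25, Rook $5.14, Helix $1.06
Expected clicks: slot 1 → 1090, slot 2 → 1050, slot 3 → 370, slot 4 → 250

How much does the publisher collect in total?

Total revenue: $18419.00

Per-click bids in order: $8.87 (Ember) > $7.58 (Zephyr) > $7.25 (Onyx) > $5.14 (Rook) > $2.57 (Pike) > …
Slot 1: Ember pays $7.58 × 1090 = $8262.20
Slot 2: Zephyr pays $7.25 × 1050 = $7612.50
Slot 3: Onyx pays $5.14 × 370 = $1901.80
Slot 4: Rook pays $2.57 × 250 = $642.50
Total = $18419.00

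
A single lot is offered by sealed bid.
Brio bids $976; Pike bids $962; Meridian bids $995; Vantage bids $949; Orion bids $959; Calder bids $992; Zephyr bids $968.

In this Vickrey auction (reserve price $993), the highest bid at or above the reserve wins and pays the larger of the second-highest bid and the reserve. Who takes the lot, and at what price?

Meridian pays $993

Vickrey auction (reserve price $993): the highest bid at or above the reserve wins and pays the larger of the second-highest bid and the reserve.
Bids in order: 995 (Meridian) > 992 (Calder) > 976 (Brio) > 968 (Zephyr) > 962 (Pike) > 959 (Orion) > …
Highest eligible bid: Meridian at $995.
max(second-highest $992, reserve $993) = $993.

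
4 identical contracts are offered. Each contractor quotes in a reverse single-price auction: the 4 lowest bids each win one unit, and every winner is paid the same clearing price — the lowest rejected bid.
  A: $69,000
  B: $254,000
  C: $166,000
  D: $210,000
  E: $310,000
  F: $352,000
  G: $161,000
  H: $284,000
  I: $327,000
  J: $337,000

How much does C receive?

Sorting: 69,000 (A), 161,000 (G), 166,000 (C), 210,000 (D), 254,000 (B), 284,000 (H), …
The 4 lowest are A, G, C, D.
First losing bid is B's $254,000, which sets the uniform price.
C wins → is paid $254,000.

C is paid $254,000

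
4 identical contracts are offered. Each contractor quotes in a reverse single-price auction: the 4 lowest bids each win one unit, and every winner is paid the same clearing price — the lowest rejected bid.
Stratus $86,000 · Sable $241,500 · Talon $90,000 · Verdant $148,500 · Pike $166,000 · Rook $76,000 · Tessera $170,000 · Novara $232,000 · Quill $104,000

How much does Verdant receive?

Verdant is paid $0

Ordering the bids: 76,000 (Rook), 86,000 (Stratus), 90,000 (Talon), 104,000 (Quill), 148,500 (Verdant), 166,000 (Pike), …
Winners (4 units): Rook, Stratus, Talon, Quill.
First losing bid is Verdant's $148,500, which sets the uniform price.
Verdant does not win → is paid $0.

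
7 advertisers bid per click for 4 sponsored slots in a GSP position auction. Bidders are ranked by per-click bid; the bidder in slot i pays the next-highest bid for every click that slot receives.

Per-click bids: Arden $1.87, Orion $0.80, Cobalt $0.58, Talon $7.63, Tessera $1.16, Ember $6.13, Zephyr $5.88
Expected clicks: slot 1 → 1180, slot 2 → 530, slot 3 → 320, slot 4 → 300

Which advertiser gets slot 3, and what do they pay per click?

Zephyr; $1.87 per click

Sorting advertisers: $7.63 (Talon) > $6.13 (Ember) > $5.88 (Zephyr) > $1.87 (Arden) > $1.16 (Tessera) > …
Slot 3 goes to the third-ranked bidder, Zephyr, who pays the next bid down: $1.87/click.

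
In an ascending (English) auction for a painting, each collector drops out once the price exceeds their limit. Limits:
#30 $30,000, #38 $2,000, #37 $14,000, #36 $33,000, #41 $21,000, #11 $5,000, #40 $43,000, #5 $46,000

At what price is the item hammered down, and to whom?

#5 wins at $43,000

Limits in order: 46,000 (#5) > 43,000 (#40) > 33,000 (#36) > 30,000 (#30) > 21,000 (#41) > 14,000 (#37) > …
Bidding ends when #40 exits at $43,000; #5 takes it.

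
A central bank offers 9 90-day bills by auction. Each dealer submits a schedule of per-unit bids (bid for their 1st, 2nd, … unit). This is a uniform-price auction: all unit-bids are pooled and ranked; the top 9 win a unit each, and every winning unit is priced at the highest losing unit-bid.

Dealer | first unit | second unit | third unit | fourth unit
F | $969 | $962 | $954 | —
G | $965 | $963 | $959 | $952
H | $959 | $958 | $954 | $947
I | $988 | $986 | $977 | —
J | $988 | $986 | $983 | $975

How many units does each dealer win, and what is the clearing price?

F 1, G 1, I 3, J 4; clearing price $963

Pooled unit-bids ranked (top 9): 988 (I-1), 988 (J-1), 986 (I-2), 986 (J-2), 983 (J-3), 977 (I-3), 975 (J-4), 969 (F-1), 965 (G-1)
The (k+1)-th unit-bid is $963.
Allocation: F 1, G 1, I 3, J 4.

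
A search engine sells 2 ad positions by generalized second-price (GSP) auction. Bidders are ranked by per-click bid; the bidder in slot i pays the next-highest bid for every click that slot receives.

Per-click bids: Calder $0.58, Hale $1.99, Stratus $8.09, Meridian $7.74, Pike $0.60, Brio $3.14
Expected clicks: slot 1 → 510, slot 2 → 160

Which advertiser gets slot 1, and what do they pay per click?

Ranked by bid: $8.09 (Stratus) > $7.74 (Meridian) > $3.14 (Brio) > …
Slot 1 goes to the first-ranked bidder, Stratus, who pays the next bid down: $7.74/click.

Stratus; $7.74 per click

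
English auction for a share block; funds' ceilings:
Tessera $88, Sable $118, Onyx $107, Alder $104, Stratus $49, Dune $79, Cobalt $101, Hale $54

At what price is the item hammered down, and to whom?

Rule: the price rises until one bidder remains; the winner pays the price at which the last rival dropped out.
Limits in order: 118 (Sable) > 107 (Onyx) > 104 (Alder) > 101 (Cobalt) > 88 (Tessera) > 79 (Dune) > …
Once the price passes $107, only Sable is left; the hammer falls at Onyx's limit of $107.

Sable wins at $107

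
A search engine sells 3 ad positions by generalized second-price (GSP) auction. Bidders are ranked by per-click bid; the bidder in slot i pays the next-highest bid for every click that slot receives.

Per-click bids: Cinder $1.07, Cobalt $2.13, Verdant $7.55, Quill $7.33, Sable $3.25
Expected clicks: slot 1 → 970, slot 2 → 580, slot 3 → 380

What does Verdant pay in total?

Verdant pays $7110.10

Per-click bids in order: $7.55 (Verdant) > $7.33 (Quill) > $3.25 (Sable) > $2.13 (Cobalt) > …
Verdant holds slot 1 → pays next bid $7.33 × 970 clicks = $7110.10.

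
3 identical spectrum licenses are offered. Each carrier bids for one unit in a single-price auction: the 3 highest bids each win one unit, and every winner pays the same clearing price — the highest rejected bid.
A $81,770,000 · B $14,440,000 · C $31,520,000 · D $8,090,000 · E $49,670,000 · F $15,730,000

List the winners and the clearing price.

A, E, C; each pays $15,730,000

Sorting: 81,770,000 (A), 49,670,000 (E), 31,520,000 (C), 15,730,000 (F), 14,440,000 (B), …
Winners (3 units): A, E, C.
Highest unsuccessful bid: $15,730,000 → clearing price.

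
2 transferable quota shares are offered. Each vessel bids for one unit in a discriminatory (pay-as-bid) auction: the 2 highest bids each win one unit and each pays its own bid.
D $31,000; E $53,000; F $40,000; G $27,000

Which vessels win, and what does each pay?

E $53,000, F $40,000

Bids ranked high→low: 53,000 (E), 40,000 (F), 31,000 (D), 27,000 (G)
Top 2: E, F.
Each winner pays its own bid: E $53,000, F $40,000.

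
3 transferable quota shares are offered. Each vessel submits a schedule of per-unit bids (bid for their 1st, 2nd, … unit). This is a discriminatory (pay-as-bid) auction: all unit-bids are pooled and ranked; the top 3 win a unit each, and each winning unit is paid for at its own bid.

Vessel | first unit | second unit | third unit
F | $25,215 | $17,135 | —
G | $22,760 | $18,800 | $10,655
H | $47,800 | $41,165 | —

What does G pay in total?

G pays $0

Merging the schedules and taking the best 3: 47,800 (H-1), 41,165 (H-2), 25,215 (F-1)
Next rejected bid: $22,760 (not a price — pay-as-bid).
G wins no units.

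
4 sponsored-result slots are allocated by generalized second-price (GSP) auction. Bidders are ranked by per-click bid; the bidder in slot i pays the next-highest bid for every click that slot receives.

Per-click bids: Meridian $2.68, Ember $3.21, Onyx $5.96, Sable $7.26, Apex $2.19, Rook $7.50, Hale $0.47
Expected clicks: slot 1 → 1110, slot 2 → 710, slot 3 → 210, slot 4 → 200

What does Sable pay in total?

Sable pays $4231.60

Per-click bids in order: $7.50 (Rook) > $7.26 (Sable) > $5.96 (Onyx) > $3.21 (Ember) > $2.68 (Meridian) > …
Sable holds slot 2 → pays next bid $5.96 × 710 clicks = $4231.60.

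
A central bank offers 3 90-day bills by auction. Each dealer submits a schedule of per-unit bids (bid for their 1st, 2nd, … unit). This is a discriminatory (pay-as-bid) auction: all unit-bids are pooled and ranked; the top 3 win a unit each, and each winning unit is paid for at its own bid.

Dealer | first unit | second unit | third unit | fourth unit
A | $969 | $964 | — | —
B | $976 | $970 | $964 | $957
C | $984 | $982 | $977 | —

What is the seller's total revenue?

All unit-bids, highest first — top 3: 984 (C-1), 982 (C-2), 977 (C-3)
Next rejected bid: $976 (not a price — pay-as-bid).
Each winning unit pays its own bid.
Revenue = 984 + 982 + 977 = $2,943.

Total revenue: $2,943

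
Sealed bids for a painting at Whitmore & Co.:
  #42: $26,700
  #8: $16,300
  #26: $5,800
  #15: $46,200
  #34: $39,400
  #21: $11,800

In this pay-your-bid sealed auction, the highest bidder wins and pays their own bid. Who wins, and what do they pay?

Bids ranked: 46,200 (#15) > 39,400 (#34) > 26,700 (#42) > 16,300 (#8) > 11,800 (#21) > 5,800 (#26)
First-price: #15 pays what they bid, $46,200.

#15 pays $46,200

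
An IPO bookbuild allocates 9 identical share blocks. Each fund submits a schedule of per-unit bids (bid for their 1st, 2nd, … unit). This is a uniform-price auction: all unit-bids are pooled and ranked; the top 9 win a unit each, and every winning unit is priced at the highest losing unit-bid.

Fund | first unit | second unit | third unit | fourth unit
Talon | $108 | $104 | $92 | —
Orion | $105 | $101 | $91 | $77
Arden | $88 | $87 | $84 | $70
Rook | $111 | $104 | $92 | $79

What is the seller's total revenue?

Total revenue: $792

Merging the schedules and taking the best 9: 111 (Rook-1), 108 (Talon-1), 105 (Orion-1), 104 (Talon-2), 104 (Rook-2), 101 (Orion-2), 92 (Talon-3), 92 (Rook-3), 91 (Orion-3)
Highest rejected unit-bid = $88.
Allocation: Orion 3, Rook 3, Talon 3. Every unit priced at $88.
Revenue = 9 × 88 = $792.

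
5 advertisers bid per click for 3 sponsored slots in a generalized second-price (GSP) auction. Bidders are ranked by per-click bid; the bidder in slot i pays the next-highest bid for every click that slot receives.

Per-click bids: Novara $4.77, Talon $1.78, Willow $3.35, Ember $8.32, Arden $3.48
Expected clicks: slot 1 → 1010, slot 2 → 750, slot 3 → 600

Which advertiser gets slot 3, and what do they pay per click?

Arden; $3.35 per click

Per-click bids in order: $8.32 (Ember) > $4.77 (Novara) > $3.48 (Arden) > $3.35 (Willow) > …
Slot 3 goes to the third-ranked bidder, Arden, who pays the next bid down: $3.35/click.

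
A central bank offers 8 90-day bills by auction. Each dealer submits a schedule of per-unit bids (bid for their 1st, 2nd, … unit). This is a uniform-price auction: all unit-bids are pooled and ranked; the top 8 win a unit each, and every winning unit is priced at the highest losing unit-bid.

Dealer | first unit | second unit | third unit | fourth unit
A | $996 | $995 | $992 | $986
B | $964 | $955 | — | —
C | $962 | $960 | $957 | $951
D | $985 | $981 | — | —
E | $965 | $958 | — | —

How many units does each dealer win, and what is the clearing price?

Pooled unit-bids ranked (top 8): 996 (A-1), 995 (A-2), 992 (A-3), 986 (A-4), 985 (D-1), 981 (D-2), 965 (E-1), 964 (B-1)
The (k+1)-th unit-bid is $962.
Allocation: A 4, B 1, D 2, E 1.

A 4, B 1, D 2, E 1; clearing price $962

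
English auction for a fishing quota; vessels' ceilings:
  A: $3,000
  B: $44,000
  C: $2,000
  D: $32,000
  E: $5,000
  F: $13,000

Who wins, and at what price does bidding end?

Limits ranked: 44,000 (B) > 32,000 (D) > 13,000 (F) > 5,000 (E) > 3,000 (A) > 2,000 (C)
Once the price passes $32,000, only B is left; the hammer falls at D's limit of $32,000.

B wins at $32,000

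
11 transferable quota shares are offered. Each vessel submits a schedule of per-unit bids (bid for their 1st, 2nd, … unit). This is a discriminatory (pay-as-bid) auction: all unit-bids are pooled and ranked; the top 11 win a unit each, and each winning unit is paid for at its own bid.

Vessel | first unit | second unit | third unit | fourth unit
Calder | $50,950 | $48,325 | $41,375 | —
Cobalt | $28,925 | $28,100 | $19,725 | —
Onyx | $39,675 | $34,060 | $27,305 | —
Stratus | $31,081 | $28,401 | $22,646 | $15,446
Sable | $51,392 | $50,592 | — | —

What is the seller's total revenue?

Total revenue: $432,876

Merging the schedules and taking the best 11: 51,392 (Sable-1), 50,950 (Calder-1), 50,592 (Sable-2), 48,325 (Calder-2), 41,375 (Calder-3), 39,675 (Onyx-1), 34,060 (Onyx-2), 31,081 (Stratus-1), 28,925 (Cobalt-1), 28,401 (Stratus-2), 28,100 (Cobalt-2)
Next rejected bid: $27,305 (not a price — pay-as-bid).
Each winning unit pays its own bid.
Revenue = 51,392 + 50,950 + 50,592 + 48,325 + 41,375 + 39,675 + 34,060 + 31,081 + 28,925 + 28,401 + 28,100 = $432,876.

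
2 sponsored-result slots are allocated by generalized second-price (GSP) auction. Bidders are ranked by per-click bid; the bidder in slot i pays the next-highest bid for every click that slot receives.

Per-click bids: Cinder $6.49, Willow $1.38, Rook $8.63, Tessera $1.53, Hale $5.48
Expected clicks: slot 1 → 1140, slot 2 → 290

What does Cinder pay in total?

Cinder pays $1589.20

Ranked by bid: $8.63 (Rook) > $6.49 (Cinder) > $5.48 (Hale) > …
Cinder holds slot 2 → pays next bid $5.48 × 290 clicks = $1589.20.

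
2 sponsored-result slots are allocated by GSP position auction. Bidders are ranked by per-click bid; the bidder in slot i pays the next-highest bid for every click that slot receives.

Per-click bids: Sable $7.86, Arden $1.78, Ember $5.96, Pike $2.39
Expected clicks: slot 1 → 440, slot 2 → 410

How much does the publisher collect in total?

Sorting advertisers: $7.86 (Sable) > $5.96 (Ember) > $2.39 (Pike) > …
Slot 1: Sable pays $5.96 × 440 = $2622.40
Slot 2: Ember pays $2.39 × 410 = $979.90
Total = $3602.30

Total revenue: $3602.30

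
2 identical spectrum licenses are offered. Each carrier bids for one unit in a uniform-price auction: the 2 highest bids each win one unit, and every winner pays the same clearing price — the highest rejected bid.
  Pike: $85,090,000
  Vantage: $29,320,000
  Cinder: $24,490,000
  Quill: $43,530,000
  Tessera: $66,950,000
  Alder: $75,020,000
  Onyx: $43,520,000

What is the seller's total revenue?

Total revenue: $133,900,000

Sorting: 85,090,000 (Pike), 75,020,000 (Alder), 66,950,000 (Tessera), 43,530,000 (Quill), …
The 2 highest are Pike, Alder.
First losing bid is Tessera's $66,950,000, which sets the uniform price.
Total revenue = 2 × $66,950,000 = $133,900,000.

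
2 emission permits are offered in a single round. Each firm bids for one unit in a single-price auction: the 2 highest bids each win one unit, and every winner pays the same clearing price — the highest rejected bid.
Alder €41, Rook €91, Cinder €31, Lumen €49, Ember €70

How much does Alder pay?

Alder pays €0

Ordering the bids: 91 (Rook), 70 (Ember), 49 (Lumen), 41 (Alder), …
Top 2: Rook, Ember.
Highest unsuccessful bid: €49 → clearing price.
Alder does not win → pays €0.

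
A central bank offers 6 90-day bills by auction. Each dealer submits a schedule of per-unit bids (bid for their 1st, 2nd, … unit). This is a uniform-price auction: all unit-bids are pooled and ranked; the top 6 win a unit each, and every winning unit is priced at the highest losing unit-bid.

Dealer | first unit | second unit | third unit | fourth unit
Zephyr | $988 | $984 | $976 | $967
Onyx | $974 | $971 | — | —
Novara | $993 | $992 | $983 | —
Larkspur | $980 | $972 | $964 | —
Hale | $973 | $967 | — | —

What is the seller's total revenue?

All unit-bids, highest first — top 6: 993 (Novara-1), 992 (Novara-2), 988 (Zephyr-1), 984 (Zephyr-2), 983 (Novara-3), 980 (Larkspur-1)
The (k+1)-th unit-bid is $976.
Allocation: Larkspur 1, Novara 3, Zephyr 2. Every unit priced at $976.
Revenue = 6 × 976 = $5,856.

Total revenue: $5,856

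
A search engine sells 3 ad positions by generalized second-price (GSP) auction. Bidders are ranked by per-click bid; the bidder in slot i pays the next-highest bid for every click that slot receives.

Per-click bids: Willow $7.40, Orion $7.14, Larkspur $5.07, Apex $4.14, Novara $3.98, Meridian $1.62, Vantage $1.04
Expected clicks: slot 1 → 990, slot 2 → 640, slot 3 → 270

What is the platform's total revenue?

Total revenue: $11431.20

Sorting advertisers: $7.40 (Willow) > $7.14 (Orion) > $5.07 (Larkspur) > $4.14 (Apex) > …
Slot 1: Willow pays $7.14 × 990 = $7068.60
Slot 2: Orion pays $5.07 × 640 = $3244.80
Slot 3: Larkspur pays $4.14 × 270 = $1117.80
Total = $11431.20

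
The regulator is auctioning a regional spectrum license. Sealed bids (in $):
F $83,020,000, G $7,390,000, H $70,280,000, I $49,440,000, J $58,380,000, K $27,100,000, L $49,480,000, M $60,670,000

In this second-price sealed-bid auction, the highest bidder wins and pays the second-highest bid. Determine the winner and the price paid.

F pays $70,280,000

Bids in order: 83,020,000 (F) > 70,280,000 (H) > 60,670,000 (M) > 58,380,000 (J) > 49,480,000 (L) > 49,440,000 (I) > …
F wins with the highest bid; price is set by the runner-up at $70,280,000.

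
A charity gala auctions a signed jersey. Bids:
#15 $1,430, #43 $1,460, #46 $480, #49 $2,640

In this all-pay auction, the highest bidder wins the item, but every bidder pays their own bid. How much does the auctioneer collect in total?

Total revenue: $6,010

Rule: the highest bidder wins the item, but every bidder pays their own bid.
Sorting bids: 2,640 (#49) > 1,460 (#43) > 1,430 (#15) > 480 (#46)
Every bidder forfeits their bid regardless of winning.
Revenue = 1,430 + 1,460 + 480 + 2,640 = $6,010.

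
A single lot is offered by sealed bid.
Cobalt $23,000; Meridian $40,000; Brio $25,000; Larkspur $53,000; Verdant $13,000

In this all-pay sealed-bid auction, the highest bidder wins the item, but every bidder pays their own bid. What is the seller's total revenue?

Rule: the highest bidder wins the item, but every bidder pays their own bid.
Bids ranked: 53,000 (Larkspur) > 40,000 (Meridian) > 25,000 (Brio) > 23,000 (Cobalt) > 13,000 (Verdant)
Every bidder forfeits their bid regardless of winning.
Revenue = 23,000 + 40,000 + 25,000 + 53,000 + 13,000 = $154,000.

Total revenue: $154,000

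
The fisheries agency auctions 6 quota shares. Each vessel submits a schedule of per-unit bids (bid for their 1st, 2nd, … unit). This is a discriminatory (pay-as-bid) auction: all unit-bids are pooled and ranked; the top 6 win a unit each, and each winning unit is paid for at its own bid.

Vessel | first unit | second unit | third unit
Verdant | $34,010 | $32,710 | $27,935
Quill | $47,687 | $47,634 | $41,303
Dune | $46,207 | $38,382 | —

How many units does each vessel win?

Merging the schedules and taking the best 6: 47,687 (Quill-1), 47,634 (Quill-2), 46,207 (Dune-1), 41,303 (Quill-3), 38,382 (Dune-2), 34,010 (Verdant-1)
Next rejected bid: $32,710 (not a price — pay-as-bid).
Allocation: Dune 2, Quill 3, Verdant 1.

Dune 2, Quill 3, Verdant 1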